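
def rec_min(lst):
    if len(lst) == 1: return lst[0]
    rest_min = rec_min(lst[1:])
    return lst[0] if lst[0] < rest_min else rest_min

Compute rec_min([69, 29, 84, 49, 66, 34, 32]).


rec_min([69, 29, 84, 49, 66, 34, 32]): compare 69 with rec_min([29, 84, 49, 66, 34, 32])
rec_min([29, 84, 49, 66, 34, 32]): compare 29 with rec_min([84, 49, 66, 34, 32])
rec_min([84, 49, 66, 34, 32]): compare 84 with rec_min([49, 66, 34, 32])
rec_min([49, 66, 34, 32]): compare 49 with rec_min([66, 34, 32])
rec_min([66, 34, 32]): compare 66 with rec_min([34, 32])
rec_min([34, 32]): compare 34 with rec_min([32])
rec_min([32]) = 32  (base case)
Compare 34 with 32 -> 32
Compare 66 with 32 -> 32
Compare 49 with 32 -> 32
Compare 84 with 32 -> 32
Compare 29 with 32 -> 29
Compare 69 with 29 -> 29

29


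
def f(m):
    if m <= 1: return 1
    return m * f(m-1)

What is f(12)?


f(12)
= 12 * f(11)
= 12 * 11 * f(10)
= 12 * 11 * 10 * f(9)
= 12 * 11 * 10 * 9 * f(8)
= 12 * 11 * 10 * 9 * 8 * f(7)
= 12 * 11 * 10 * 9 * 8 * 7 * f(6)
= 12 * 11 * 10 * 9 * 8 * 7 * 6 * f(5)
= 12 * 11 * 10 * 9 * 8 * 7 * 6 * 5 * f(4)
= 12 * 11 * 10 * 9 * 8 * 7 * 6 * 5 * 4 * f(3)
= 12 * 11 * 10 * 9 * 8 * 7 * 6 * 5 * 4 * 3 * f(2)
= 12 * 11 * 10 * 9 * 8 * 7 * 6 * 5 * 4 * 3 * 2 * f(1)
= 12 * 11 * 10 * 9 * 8 * 7 * 6 * 5 * 4 * 3 * 2 * 1
= 479001600

479001600


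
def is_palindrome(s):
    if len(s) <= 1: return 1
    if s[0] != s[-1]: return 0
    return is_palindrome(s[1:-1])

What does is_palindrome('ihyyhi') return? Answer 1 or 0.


is_palindrome('ihyyhi'): s[0]='i' == s[-1]='i' -> check is_palindrome('hyyh')
is_palindrome('hyyh'): s[0]='h' == s[-1]='h' -> check is_palindrome('yy')
is_palindrome('yy'): s[0]='y' == s[-1]='y' -> check is_palindrome('')
is_palindrome(''): len <= 1 -> return 1  (base case)
Result: 1 (palindrome)

1


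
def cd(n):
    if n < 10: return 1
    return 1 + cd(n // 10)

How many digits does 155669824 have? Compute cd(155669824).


cd(155669824) = 1 + cd(15566982)
cd(15566982) = 1 + cd(1556698)
cd(1556698) = 1 + cd(155669)
cd(155669) = 1 + cd(15566)
cd(15566) = 1 + cd(1556)
cd(1556) = 1 + cd(155)
cd(155) = 1 + cd(15)
cd(15) = 1 + cd(1)
cd(1) = 1  (base case: 1 < 10)
Unwinding: 1 + 1 + 1 + 1 + 1 + 1 + 1 + 1 + 1 = 9

9


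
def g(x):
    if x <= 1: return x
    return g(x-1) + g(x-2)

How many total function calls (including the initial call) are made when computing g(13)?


Let C(n) = total calls for g(n)
C(0) = 1, C(1) = 1
C(2) = 1 + C(1) + C(0) = 1 + 1 + 1 = 3
C(3) = 1 + C(2) + C(1) = 1 + 3 + 1 = 5
C(4) = 1 + C(3) + C(2) = 1 + 5 + 3 = 9
C(5) = 1 + C(4) + C(3) = 1 + 9 + 5 = 15
C(6) = 1 + C(5) + C(4) = 1 + 15 + 9 = 25
C(7) = 1 + C(6) + C(5) = 1 + 25 + 15 = 41
C(8) = 1 + C(7) + C(6) = 1 + 41 + 25 = 67
C(9) = 1 + C(8) + C(7) = 1 + 67 + 41 = 109
C(10) = 1 + C(9) + C(8) = 1 + 109 + 67 = 177
C(11) = 1 + C(10) + C(9) = 1 + 177 + 109 = 287
C(12) = 1 + C(11) + C(10) = 1 + 287 + 177 = 465
C(13) = 1 + C(12) + C(11) = 1 + 465 + 287 = 753

753


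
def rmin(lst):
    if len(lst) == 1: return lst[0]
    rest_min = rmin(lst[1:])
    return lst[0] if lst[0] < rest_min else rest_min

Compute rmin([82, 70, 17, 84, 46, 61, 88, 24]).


rmin([82, 70, 17, 84, 46, 61, 88, 24]): compare 82 with rmin([70, 17, 84, 46, 61, 88, 24])
rmin([70, 17, 84, 46, 61, 88, 24]): compare 70 with rmin([17, 84, 46, 61, 88, 24])
rmin([17, 84, 46, 61, 88, 24]): compare 17 with rmin([84, 46, 61, 88, 24])
rmin([84, 46, 61, 88, 24]): compare 84 with rmin([46, 61, 88, 24])
rmin([46, 61, 88, 24]): compare 46 with rmin([61, 88, 24])
rmin([61, 88, 24]): compare 61 with rmin([88, 24])
rmin([88, 24]): compare 88 with rmin([24])
rmin([24]) = 24  (base case)
Compare 88 with 24 -> 24
Compare 61 with 24 -> 24
Compare 46 with 24 -> 24
Compare 84 with 24 -> 24
Compare 17 with 24 -> 17
Compare 70 with 17 -> 17
Compare 82 with 17 -> 17

17


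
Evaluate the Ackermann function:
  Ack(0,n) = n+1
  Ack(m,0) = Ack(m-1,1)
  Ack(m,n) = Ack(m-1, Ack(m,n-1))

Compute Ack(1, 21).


Ack(1, 21) = Ack(0, Ack(1, 20))
  Ack(1, 20) = Ack(0, Ack(1, 19))
    Ack(1, 19) = Ack(0, Ack(1, 18))
      Ack(1, 18) = Ack(0, Ack(1, 17))
        Ack(1, 17) = Ack(0, Ack(1, 16))
          Ack(1, 16) = Ack(0, Ack(1, 15))
          Ack(1, 15) = Ack(0, Ack(1, 14))
          Ack(1, 14) = Ack(0, Ack(1, 13))
          Ack(1, 13) = Ack(0, Ack(1, 12))
          Ack(1, 12) = Ack(0, Ack(1, 11))
          Ack(1, 11) = Ack(0, Ack(1, 10))
          Ack(1, 10) = Ack(0, Ack(1, 9))
          Ack(1, 9) = Ack(0, Ack(1, 8))
          Ack(1, 8) = Ack(0, Ack(1, 7))
          Ack(1, 7) = Ack(0, Ack(1, 6))
          Ack(1, 6) = Ack(0, Ack(1, 5))
          Ack(1, 5) = Ack(0, Ack(1, 4))
          Ack(1, 4) = Ack(0, Ack(1, 3))
          Ack(1, 3) = Ack(0, Ack(1, 2))
          Ack(1, 2) = Ack(0, Ack(1, 1))
          Ack(1, 1) = Ack(0, Ack(1, 0))
          Ack(1, 0) = Ack(0, 1)
          Ack(0, 1) = 2
            = Ack(0, 2)
          Ack(0, 2) = 3
... (trace truncated)
Result: Ack(1, 21) = 23

23


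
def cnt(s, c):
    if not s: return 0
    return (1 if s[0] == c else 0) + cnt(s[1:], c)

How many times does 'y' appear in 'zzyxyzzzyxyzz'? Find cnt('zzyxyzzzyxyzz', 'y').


s[0]='z' != 'y' -> 0
s[0]='z' != 'y' -> 0
s[0]='y' == 'y' -> 1
s[0]='x' != 'y' -> 0
s[0]='y' == 'y' -> 1
s[0]='z' != 'y' -> 0
s[0]='z' != 'y' -> 0
s[0]='z' != 'y' -> 0
s[0]='y' == 'y' -> 1
s[0]='x' != 'y' -> 0
s[0]='y' == 'y' -> 1
s[0]='z' != 'y' -> 0
s[0]='z' != 'y' -> 0
Sum: 0 + 0 + 1 + 0 + 1 + 0 + 0 + 0 + 1 + 0 + 1 + 0 + 0 = 4

4


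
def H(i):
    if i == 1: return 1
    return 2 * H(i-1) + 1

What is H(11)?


H(11) = 2 * H(10) + 1
H(10) = 2 * H(9) + 1
H(9) = 2 * H(8) + 1
H(8) = 2 * H(7) + 1
H(7) = 2 * H(6) + 1
H(6) = 2 * H(5) + 1
H(5) = 2 * H(4) + 1
H(4) = 2 * H(3) + 1
H(3) = 2 * H(2) + 1
H(2) = 2 * H(1) + 1
H(1) = 1  (base case)
H(2) = 2 * 1 + 1 = 3
H(3) = 2 * 3 + 1 = 7
H(4) = 2 * 7 + 1 = 15
H(5) = 2 * 15 + 1 = 31
H(6) = 2 * 31 + 1 = 63
H(7) = 2 * 63 + 1 = 127
H(8) = 2 * 127 + 1 = 255
H(9) = 2 * 255 + 1 = 511
H(10) = 2 * 511 + 1 = 1023
H(11) = 2 * 1023 + 1 = 2047

2047


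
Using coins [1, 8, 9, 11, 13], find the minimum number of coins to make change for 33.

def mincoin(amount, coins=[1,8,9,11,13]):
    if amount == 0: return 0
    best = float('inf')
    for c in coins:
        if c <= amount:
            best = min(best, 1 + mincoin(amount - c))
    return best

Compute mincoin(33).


Building up with DP:
mincoin(0) = 0
mincoin(1) = min(1+mincoin(0)=1+0=1) = 1
mincoin(2) = min(1+mincoin(1)=1+1=2) = 2
mincoin(3) = min(1+mincoin(2)=1+2=3) = 3
mincoin(4) = min(1+mincoin(3)=1+3=4) = 4
mincoin(5) = min(1+mincoin(4)=1+4=5) = 5
mincoin(6) = min(1+mincoin(5)=1+5=6) = 6
mincoin(7) = min(1+mincoin(6)=1+6=7) = 7
mincoin(8) = min(1+mincoin(7)=1+7=8, 1+mincoin(0)=1+0=1) = 1
mincoin(9) = min(1+mincoin(8)=1+1=2, 1+mincoin(1)=1+1=2, 1+mincoin(0)=1+0=1) = 1
mincoin(10) = min(1+mincoin(9)=1+1=2, 1+mincoin(2)=1+2=3, 1+mincoin(1)=1+1=2) = 2
mincoin(11) = min(1+mincoin(10)=1+2=3, 1+mincoin(3)=1+3=4, 1+mincoin(2)=1+2=3, 1+mincoin(0)=1+0=1) = 1
mincoin(12) = min(1+mincoin(11)=1+1=2, 1+mincoin(4)=1+4=5, 1+mincoin(3)=1+3=4, 1+mincoin(1)=1+1=2) = 2
mincoin(13) = min(1+mincoin(12)=1+2=3, 1+mincoin(5)=1+5=6, 1+mincoin(4)=1+4=5, 1+mincoin(2)=1+2=3, 1+mincoin(0)=1+0=1) = 1
mincoin(14) = min(1+mincoin(13)=1+1=2, 1+mincoin(6)=1+6=7, 1+mincoin(5)=1+5=6, 1+mincoin(3)=1+3=4, 1+mincoin(1)=1+1=2) = 2
mincoin(15) = min(1+mincoin(14)=1+2=3, 1+mincoin(7)=1+7=8, 1+mincoin(6)=1+6=7, 1+mincoin(4)=1+4=5, 1+mincoin(2)=1+2=3) = 3
mincoin(16) = min(1+mincoin(15)=1+3=4, 1+mincoin(8)=1+1=2, 1+mincoin(7)=1+7=8, 1+mincoin(5)=1+5=6, 1+mincoin(3)=1+3=4) = 2
mincoin(17) = min(1+mincoin(16)=1+2=3, 1+mincoin(9)=1+1=2, 1+mincoin(8)=1+1=2, 1+mincoin(6)=1+6=7, 1+mincoin(4)=1+4=5) = 2
mincoin(18) = min(1+mincoin(17)=1+2=3, 1+mincoin(10)=1+2=3, 1+mincoin(9)=1+1=2, 1+mincoin(7)=1+7=8, 1+mincoin(5)=1+5=6) = 2
mincoin(19) = min(1+mincoin(18)=1+2=3, 1+mincoin(11)=1+1=2, 1+mincoin(10)=1+2=3, 1+mincoin(8)=1+1=2, 1+mincoin(6)=1+6=7) = 2
mincoin(20) = min(1+mincoin(19)=1+2=3, 1+mincoin(12)=1+2=3, 1+mincoin(11)=1+1=2, 1+mincoin(9)=1+1=2, 1+mincoin(7)=1+7=8) = 2
mincoin(21) = min(1+mincoin(20)=1+2=3, 1+mincoin(13)=1+1=2, 1+mincoin(12)=1+2=3, 1+mincoin(10)=1+2=3, 1+mincoin(8)=1+1=2) = 2
mincoin(22) = min(1+mincoin(21)=1+2=3, 1+mincoin(14)=1+2=3, 1+mincoin(13)=1+1=2, 1+mincoin(11)=1+1=2, 1+mincoin(9)=1+1=2) = 2
mincoin(23) = min(1+mincoin(22)=1+2=3, 1+mincoin(15)=1+3=4, 1+mincoin(14)=1+2=3, 1+mincoin(12)=1+2=3, 1+mincoin(10)=1+2=3) = 3
mincoin(24) = min(1+mincoin(23)=1+3=4, 1+mincoin(16)=1+2=3, 1+mincoin(15)=1+3=4, 1+mincoin(13)=1+1=2, 1+mincoin(11)=1+1=2) = 2
mincoin(25) = min(1+mincoin(24)=1+2=3, 1+mincoin(17)=1+2=3, 1+mincoin(16)=1+2=3, 1+mincoin(14)=1+2=3, 1+mincoin(12)=1+2=3) = 3
mincoin(26) = min(1+mincoin(25)=1+3=4, 1+mincoin(18)=1+2=3, 1+mincoin(17)=1+2=3, 1+mincoin(15)=1+3=4, 1+mincoin(13)=1+1=2) = 2
mincoin(27) = min(1+mincoin(26)=1+2=3, 1+mincoin(19)=1+2=3, 1+mincoin(18)=1+2=3, 1+mincoin(16)=1+2=3, 1+mincoin(14)=1+2=3) = 3
mincoin(28) = min(1+mincoin(27)=1+3=4, 1+mincoin(20)=1+2=3, 1+mincoin(19)=1+2=3, 1+mincoin(17)=1+2=3, 1+mincoin(15)=1+3=4) = 3
mincoin(29) = min(1+mincoin(28)=1+3=4, 1+mincoin(21)=1+2=3, 1+mincoin(20)=1+2=3, 1+mincoin(18)=1+2=3, 1+mincoin(16)=1+2=3) = 3
mincoin(30) = min(1+mincoin(29)=1+3=4, 1+mincoin(22)=1+2=3, 1+mincoin(21)=1+2=3, 1+mincoin(19)=1+2=3, 1+mincoin(17)=1+2=3) = 3
mincoin(31) = min(1+mincoin(30)=1+3=4, 1+mincoin(23)=1+3=4, 1+mincoin(22)=1+2=3, 1+mincoin(20)=1+2=3, 1+mincoin(18)=1+2=3) = 3
mincoin(32) = min(1+mincoin(31)=1+3=4, 1+mincoin(24)=1+2=3, 1+mincoin(23)=1+3=4, 1+mincoin(21)=1+2=3, 1+mincoin(19)=1+2=3) = 3
mincoin(33) = min(1+mincoin(32)=1+3=4, 1+mincoin(25)=1+3=4, 1+mincoin(24)=1+2=3, 1+mincoin(22)=1+2=3, 1+mincoin(20)=1+2=3) = 3

3


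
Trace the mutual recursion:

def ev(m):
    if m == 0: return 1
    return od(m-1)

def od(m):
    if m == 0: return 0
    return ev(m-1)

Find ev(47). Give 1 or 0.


ev(47) = od(46)
od(46) = ev(45)
ev(45) = od(44)
od(44) = ev(43)
ev(43) = od(42)
od(42) = ev(41)
ev(41) = od(40)
od(40) = ev(39)
ev(39) = od(38)
od(38) = ev(37)
ev(37) = od(36)
od(36) = ev(35)
ev(35) = od(34)
od(34) = ev(33)
ev(33) = od(32)
od(32) = ev(31)
ev(31) = od(30)
od(30) = ev(29)
ev(29) = od(28)
od(28) = ev(27)
ev(27) = od(26)
od(26) = ev(25)
ev(25) = od(24)
od(24) = ev(23)
ev(23) = od(22)
od(22) = ev(21)
ev(21) = od(20)
od(20) = ev(19)
ev(19) = od(18)
od(18) = ev(17)
ev(17) = od(16)
od(16) = ev(15)
ev(15) = od(14)
od(14) = ev(13)
ev(13) = od(12)
od(12) = ev(11)
ev(11) = od(10)
od(10) = ev(9)
ev(9) = od(8)
od(8) = ev(7)
ev(7) = od(6)
od(6) = ev(5)
ev(5) = od(4)
od(4) = ev(3)
ev(3) = od(2)
od(2) = ev(1)
ev(1) = od(0)
od(0) = 0  (base case)
Result: 0

0


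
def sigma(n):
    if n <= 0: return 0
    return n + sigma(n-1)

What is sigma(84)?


sigma(84)
= 84 + 83 + 82 + 81 + 80 + 79 + 78 + 77 + 76 + 75 + 74 + 73 + 72 + 71 + 70 + 69 + 68 + 67 + 66 + 65 + 64 + 63 + 62 + 61 + 60 + 59 + 58 + 57 + 56 + 55 + 54 + 53 + 52 + 51 + 50 + 49 + 48 + 47 + 46 + 45 + 44 + 43 + 42 + 41 + 40 + 39 + 38 + 37 + 36 + 35 + 34 + 33 + 32 + 31 + 30 + 29 + 28 + 27 + 26 + 25 + 24 + 23 + 22 + 21 + 20 + 19 + 18 + 17 + 16 + 15 + 14 + 13 + 12 + 11 + 10 + 9 + 8 + 7 + 6 + 5 + 4 + 3 + 2 + 1 + sigma(0)
= 84 + 83 + 82 + 81 + 80 + 79 + 78 + 77 + 76 + 75 + 74 + 73 + 72 + 71 + 70 + 69 + 68 + 67 + 66 + 65 + 64 + 63 + 62 + 61 + 60 + 59 + 58 + 57 + 56 + 55 + 54 + 53 + 52 + 51 + 50 + 49 + 48 + 47 + 46 + 45 + 44 + 43 + 42 + 41 + 40 + 39 + 38 + 37 + 36 + 35 + 34 + 33 + 32 + 31 + 30 + 29 + 28 + 27 + 26 + 25 + 24 + 23 + 22 + 21 + 20 + 19 + 18 + 17 + 16 + 15 + 14 + 13 + 12 + 11 + 10 + 9 + 8 + 7 + 6 + 5 + 4 + 3 + 2 + 1 + 0
= 3570

3570


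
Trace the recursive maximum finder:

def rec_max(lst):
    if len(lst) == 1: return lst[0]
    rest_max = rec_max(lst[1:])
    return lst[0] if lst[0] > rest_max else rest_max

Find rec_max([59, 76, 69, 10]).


rec_max([59, 76, 69, 10]): compare 59 with rec_max([76, 69, 10])
rec_max([76, 69, 10]): compare 76 with rec_max([69, 10])
rec_max([69, 10]): compare 69 with rec_max([10])
rec_max([10]) = 10  (base case)
Compare 69 with 10 -> 69
Compare 76 with 69 -> 76
Compare 59 with 76 -> 76

76


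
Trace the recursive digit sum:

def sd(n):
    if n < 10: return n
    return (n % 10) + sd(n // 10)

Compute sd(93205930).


sd(93205930) = 0 + sd(9320593)
sd(9320593) = 3 + sd(932059)
sd(932059) = 9 + sd(93205)
sd(93205) = 5 + sd(9320)
sd(9320) = 0 + sd(932)
sd(932) = 2 + sd(93)
sd(93) = 3 + sd(9)
sd(9) = 9  (base case)
Total: 0 + 3 + 9 + 5 + 0 + 2 + 3 + 9 = 31

31


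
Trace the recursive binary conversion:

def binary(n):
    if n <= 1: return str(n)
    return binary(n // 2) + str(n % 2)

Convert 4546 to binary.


binary(4546) = binary(2273) + '0'
binary(2273) = binary(1136) + '1'
binary(1136) = binary(568) + '0'
binary(568) = binary(284) + '0'
binary(284) = binary(142) + '0'
binary(142) = binary(71) + '0'
binary(71) = binary(35) + '1'
binary(35) = binary(17) + '1'
binary(17) = binary(8) + '1'
binary(8) = binary(4) + '0'
binary(4) = binary(2) + '0'
binary(2) = binary(1) + '0'
binary(1) = '1'  (base case)
Concatenating: '1' + '0' + '0' + '0' + '1' + '1' + '1' + '0' + '0' + '0' + '0' + '1' + '0' = '1000111000010'

1000111000010


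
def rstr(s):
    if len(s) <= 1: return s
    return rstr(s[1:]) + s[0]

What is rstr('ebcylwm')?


rstr('ebcylwm') = rstr('bcylwm') + 'e'
rstr('bcylwm') = rstr('cylwm') + 'b'
rstr('cylwm') = rstr('ylwm') + 'c'
rstr('ylwm') = rstr('lwm') + 'y'
rstr('lwm') = rstr('wm') + 'l'
rstr('wm') = rstr('m') + 'w'
rstr('m') = 'm'  (base case)
Concatenating: 'm' + 'w' + 'l' + 'y' + 'c' + 'b' + 'e' = 'mwlycbe'

mwlycbe


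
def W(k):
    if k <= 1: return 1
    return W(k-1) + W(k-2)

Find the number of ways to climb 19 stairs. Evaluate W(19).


Building up from base cases:
W(0) = 1
W(1) = 1
W(2) = W(1) + W(0) = 1 + 1 = 2
W(3) = W(2) + W(1) = 2 + 1 = 3
W(4) = W(3) + W(2) = 3 + 2 = 5
W(5) = W(4) + W(3) = 5 + 3 = 8
W(6) = W(5) + W(4) = 8 + 5 = 13
W(7) = W(6) + W(5) = 13 + 8 = 21
W(8) = W(7) + W(6) = 21 + 13 = 34
W(9) = W(8) + W(7) = 34 + 21 = 55
W(10) = W(9) + W(8) = 55 + 34 = 89
W(11) = W(10) + W(9) = 89 + 55 = 144
W(12) = W(11) + W(10) = 144 + 89 = 233
W(13) = W(12) + W(11) = 233 + 144 = 377
W(14) = W(13) + W(12) = 377 + 233 = 610
W(15) = W(14) + W(13) = 610 + 377 = 987
W(16) = W(15) + W(14) = 987 + 610 = 1597
W(17) = W(16) + W(15) = 1597 + 987 = 2584
W(18) = W(17) + W(16) = 2584 + 1597 = 4181
W(19) = W(18) + W(17) = 4181 + 2584 = 6765

6765


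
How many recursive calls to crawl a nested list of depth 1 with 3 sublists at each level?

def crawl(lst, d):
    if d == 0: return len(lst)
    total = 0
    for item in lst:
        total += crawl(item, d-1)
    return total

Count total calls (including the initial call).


At depth 0 (root): 1 call
At depth 1: each of 1 parents calls crawl on 3 children = 3 calls
Total: 1 + 3 = 4

4


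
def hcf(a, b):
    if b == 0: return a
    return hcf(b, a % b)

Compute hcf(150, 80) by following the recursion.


hcf(150, 80) = hcf(80, 70)
hcf(80, 70) = hcf(70, 10)
hcf(70, 10) = hcf(10, 0)
hcf(10, 0) = 10  (base case)

10


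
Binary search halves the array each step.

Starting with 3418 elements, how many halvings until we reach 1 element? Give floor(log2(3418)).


3418 / 2 = 1709
1709 / 2 = 854
854 / 2 = 427
427 / 2 = 213
213 / 2 = 106
106 / 2 = 53
53 / 2 = 26
26 / 2 = 13
13 / 2 = 6
6 / 2 = 3
3 / 2 = 1
Reached 1 after 11 halvings

11


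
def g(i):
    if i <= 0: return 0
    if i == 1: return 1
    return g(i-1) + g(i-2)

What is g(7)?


Computing g(7) bottom-up:
g(0) = 0
g(1) = 1
g(2) = g(1) + g(0) = 1 + 0 = 1
g(3) = g(2) + g(1) = 1 + 1 = 2
g(4) = g(3) + g(2) = 2 + 1 = 3
g(5) = g(4) + g(3) = 3 + 2 = 5
g(6) = g(5) + g(4) = 5 + 3 = 8
g(7) = g(6) + g(5) = 8 + 5 = 13

13


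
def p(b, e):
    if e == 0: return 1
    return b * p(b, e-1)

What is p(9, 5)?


p(9, 5)
= 9 * p(9, 4)
= 9 * 9 * p(9, 3)
= 9 * 9 * 9 * p(9, 2)
= 9 * 9 * 9 * 9 * p(9, 1)
= 9 * 9 * 9 * 9 * 9 * p(9, 0)
= 9 * 9 * 9 * 9 * 9 * 1
= 59049

59049


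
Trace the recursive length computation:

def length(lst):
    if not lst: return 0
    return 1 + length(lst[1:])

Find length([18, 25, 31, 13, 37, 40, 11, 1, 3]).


length([18, 25, 31, 13, 37, 40, 11, 1, 3]) = 1 + length([25, 31, 13, 37, 40, 11, 1, 3])
length([25, 31, 13, 37, 40, 11, 1, 3]) = 1 + length([31, 13, 37, 40, 11, 1, 3])
length([31, 13, 37, 40, 11, 1, 3]) = 1 + length([13, 37, 40, 11, 1, 3])
length([13, 37, 40, 11, 1, 3]) = 1 + length([37, 40, 11, 1, 3])
length([37, 40, 11, 1, 3]) = 1 + length([40, 11, 1, 3])
length([40, 11, 1, 3]) = 1 + length([11, 1, 3])
length([11, 1, 3]) = 1 + length([1, 3])
length([1, 3]) = 1 + length([3])
length([3]) = 1 + length([])
length([]) = 0  (base case)
Unwinding: 1 + 1 + 1 + 1 + 1 + 1 + 1 + 1 + 1 + 0 = 9

9


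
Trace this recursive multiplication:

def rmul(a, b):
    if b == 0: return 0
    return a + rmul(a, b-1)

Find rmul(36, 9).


rmul(36, 9) = 36 + rmul(36, 8)
rmul(36, 8) = 36 + rmul(36, 7)
rmul(36, 7) = 36 + rmul(36, 6)
rmul(36, 6) = 36 + rmul(36, 5)
rmul(36, 5) = 36 + rmul(36, 4)
rmul(36, 4) = 36 + rmul(36, 3)
rmul(36, 3) = 36 + rmul(36, 2)
rmul(36, 2) = 36 + rmul(36, 1)
rmul(36, 1) = 36 + rmul(36, 0)
rmul(36, 0) = 0  (base case)
Total: 36 + 36 + 36 + 36 + 36 + 36 + 36 + 36 + 36 + 0 = 324

324


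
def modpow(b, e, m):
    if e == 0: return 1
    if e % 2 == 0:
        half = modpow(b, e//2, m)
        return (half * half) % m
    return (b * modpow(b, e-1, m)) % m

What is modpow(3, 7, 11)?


modpow(3, 7, 11): e is odd, compute modpow(3, 6, 11)
  modpow(3, 6, 11): e is even, compute modpow(3, 3, 11)
    modpow(3, 3, 11): e is odd, compute modpow(3, 2, 11)
      modpow(3, 2, 11): e is even, compute modpow(3, 1, 11)
        modpow(3, 1, 11): e is odd, compute modpow(3, 0, 11)
          modpow(3, 0, 11) = 1
        (3 * 1) % 11 = 3
      half=3, (3*3) % 11 = 9
    (3 * 9) % 11 = 5
  half=5, (5*5) % 11 = 3
(3 * 3) % 11 = 9

9


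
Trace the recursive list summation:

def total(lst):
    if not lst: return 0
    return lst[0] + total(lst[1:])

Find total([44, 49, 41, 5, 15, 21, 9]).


total([44, 49, 41, 5, 15, 21, 9]) = 44 + total([49, 41, 5, 15, 21, 9])
total([49, 41, 5, 15, 21, 9]) = 49 + total([41, 5, 15, 21, 9])
total([41, 5, 15, 21, 9]) = 41 + total([5, 15, 21, 9])
total([5, 15, 21, 9]) = 5 + total([15, 21, 9])
total([15, 21, 9]) = 15 + total([21, 9])
total([21, 9]) = 21 + total([9])
total([9]) = 9 + total([])
total([]) = 0  (base case)
Total: 44 + 49 + 41 + 5 + 15 + 21 + 9 + 0 = 184

184


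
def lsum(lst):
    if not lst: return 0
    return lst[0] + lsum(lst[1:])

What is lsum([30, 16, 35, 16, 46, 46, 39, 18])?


lsum([30, 16, 35, 16, 46, 46, 39, 18]) = 30 + lsum([16, 35, 16, 46, 46, 39, 18])
lsum([16, 35, 16, 46, 46, 39, 18]) = 16 + lsum([35, 16, 46, 46, 39, 18])
lsum([35, 16, 46, 46, 39, 18]) = 35 + lsum([16, 46, 46, 39, 18])
lsum([16, 46, 46, 39, 18]) = 16 + lsum([46, 46, 39, 18])
lsum([46, 46, 39, 18]) = 46 + lsum([46, 39, 18])
lsum([46, 39, 18]) = 46 + lsum([39, 18])
lsum([39, 18]) = 39 + lsum([18])
lsum([18]) = 18 + lsum([])
lsum([]) = 0  (base case)
Total: 30 + 16 + 35 + 16 + 46 + 46 + 39 + 18 + 0 = 246

246


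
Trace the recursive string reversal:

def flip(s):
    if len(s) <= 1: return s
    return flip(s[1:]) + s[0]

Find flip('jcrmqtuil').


flip('jcrmqtuil') = flip('crmqtuil') + 'j'
flip('crmqtuil') = flip('rmqtuil') + 'c'
flip('rmqtuil') = flip('mqtuil') + 'r'
flip('mqtuil') = flip('qtuil') + 'm'
flip('qtuil') = flip('tuil') + 'q'
flip('tuil') = flip('uil') + 't'
flip('uil') = flip('il') + 'u'
flip('il') = flip('l') + 'i'
flip('l') = 'l'  (base case)
Concatenating: 'l' + 'i' + 'u' + 't' + 'q' + 'm' + 'r' + 'c' + 'j' = 'liutqmrcj'

liutqmrcj


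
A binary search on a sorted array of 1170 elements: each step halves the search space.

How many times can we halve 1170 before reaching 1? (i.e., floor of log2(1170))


1170 / 2 = 585
585 / 2 = 292
292 / 2 = 146
146 / 2 = 73
73 / 2 = 36
36 / 2 = 18
18 / 2 = 9
9 / 2 = 4
4 / 2 = 2
2 / 2 = 1
Reached 1 after 10 halvings

10


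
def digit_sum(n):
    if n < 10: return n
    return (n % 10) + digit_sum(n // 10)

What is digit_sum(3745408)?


digit_sum(3745408) = 8 + digit_sum(374540)
digit_sum(374540) = 0 + digit_sum(37454)
digit_sum(37454) = 4 + digit_sum(3745)
digit_sum(3745) = 5 + digit_sum(374)
digit_sum(374) = 4 + digit_sum(37)
digit_sum(37) = 7 + digit_sum(3)
digit_sum(3) = 3  (base case)
Total: 8 + 0 + 4 + 5 + 4 + 7 + 3 = 31

31


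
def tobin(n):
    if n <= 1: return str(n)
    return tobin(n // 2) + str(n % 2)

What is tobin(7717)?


tobin(7717) = tobin(3858) + '1'
tobin(3858) = tobin(1929) + '0'
tobin(1929) = tobin(964) + '1'
tobin(964) = tobin(482) + '0'
tobin(482) = tobin(241) + '0'
tobin(241) = tobin(120) + '1'
tobin(120) = tobin(60) + '0'
tobin(60) = tobin(30) + '0'
tobin(30) = tobin(15) + '0'
tobin(15) = tobin(7) + '1'
tobin(7) = tobin(3) + '1'
tobin(3) = tobin(1) + '1'
tobin(1) = '1'  (base case)
Concatenating: '1' + '1' + '1' + '1' + '0' + '0' + '0' + '1' + '0' + '0' + '1' + '0' + '1' = '1111000100101'

1111000100101


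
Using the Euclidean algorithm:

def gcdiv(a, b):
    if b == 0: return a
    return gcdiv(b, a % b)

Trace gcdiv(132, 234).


gcdiv(132, 234) = gcdiv(234, 132)
gcdiv(234, 132) = gcdiv(132, 102)
gcdiv(132, 102) = gcdiv(102, 30)
gcdiv(102, 30) = gcdiv(30, 12)
gcdiv(30, 12) = gcdiv(12, 6)
gcdiv(12, 6) = gcdiv(6, 0)
gcdiv(6, 0) = 6  (base case)

6


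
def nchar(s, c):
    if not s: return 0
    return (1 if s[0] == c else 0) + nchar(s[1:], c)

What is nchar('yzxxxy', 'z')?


s[0]='y' != 'z' -> 0
s[0]='z' == 'z' -> 1
s[0]='x' != 'z' -> 0
s[0]='x' != 'z' -> 0
s[0]='x' != 'z' -> 0
s[0]='y' != 'z' -> 0
Sum: 0 + 1 + 0 + 0 + 0 + 0 = 1

1


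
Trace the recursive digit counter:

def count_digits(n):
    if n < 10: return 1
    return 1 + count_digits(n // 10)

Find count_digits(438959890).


count_digits(438959890) = 1 + count_digits(43895989)
count_digits(43895989) = 1 + count_digits(4389598)
count_digits(4389598) = 1 + count_digits(438959)
count_digits(438959) = 1 + count_digits(43895)
count_digits(43895) = 1 + count_digits(4389)
count_digits(4389) = 1 + count_digits(438)
count_digits(438) = 1 + count_digits(43)
count_digits(43) = 1 + count_digits(4)
count_digits(4) = 1  (base case: 4 < 10)
Unwinding: 1 + 1 + 1 + 1 + 1 + 1 + 1 + 1 + 1 = 9

9


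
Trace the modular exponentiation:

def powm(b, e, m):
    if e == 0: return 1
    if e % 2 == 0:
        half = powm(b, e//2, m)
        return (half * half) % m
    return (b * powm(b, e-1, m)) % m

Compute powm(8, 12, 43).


powm(8, 12, 43): e is even, compute powm(8, 6, 43)
  powm(8, 6, 43): e is even, compute powm(8, 3, 43)
    powm(8, 3, 43): e is odd, compute powm(8, 2, 43)
      powm(8, 2, 43): e is even, compute powm(8, 1, 43)
        powm(8, 1, 43): e is odd, compute powm(8, 0, 43)
          powm(8, 0, 43) = 1
        (8 * 1) % 43 = 8
      half=8, (8*8) % 43 = 21
    (8 * 21) % 43 = 39
  half=39, (39*39) % 43 = 16
half=16, (16*16) % 43 = 41

41


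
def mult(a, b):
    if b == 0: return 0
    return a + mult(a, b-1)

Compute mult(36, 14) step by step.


mult(36, 14) = 36 + mult(36, 13)
mult(36, 13) = 36 + mult(36, 12)
mult(36, 12) = 36 + mult(36, 11)
mult(36, 11) = 36 + mult(36, 10)
mult(36, 10) = 36 + mult(36, 9)
mult(36, 9) = 36 + mult(36, 8)
mult(36, 8) = 36 + mult(36, 7)
mult(36, 7) = 36 + mult(36, 6)
mult(36, 6) = 36 + mult(36, 5)
mult(36, 5) = 36 + mult(36, 4)
mult(36, 4) = 36 + mult(36, 3)
mult(36, 3) = 36 + mult(36, 2)
mult(36, 2) = 36 + mult(36, 1)
mult(36, 1) = 36 + mult(36, 0)
mult(36, 0) = 0  (base case)
Total: 36 + 36 + 36 + 36 + 36 + 36 + 36 + 36 + 36 + 36 + 36 + 36 + 36 + 36 + 0 = 504

504


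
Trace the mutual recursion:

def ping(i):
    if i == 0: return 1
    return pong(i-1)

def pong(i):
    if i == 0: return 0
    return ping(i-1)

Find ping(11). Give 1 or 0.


ping(11) = pong(10)
pong(10) = ping(9)
ping(9) = pong(8)
pong(8) = ping(7)
ping(7) = pong(6)
pong(6) = ping(5)
ping(5) = pong(4)
pong(4) = ping(3)
ping(3) = pong(2)
pong(2) = ping(1)
ping(1) = pong(0)
pong(0) = 0  (base case)
Result: 0

0


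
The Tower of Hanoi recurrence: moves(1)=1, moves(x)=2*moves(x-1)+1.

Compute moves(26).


moves(26) = 2 * moves(25) + 1
moves(25) = 2 * moves(24) + 1
moves(24) = 2 * moves(23) + 1
moves(23) = 2 * moves(22) + 1
moves(22) = 2 * moves(21) + 1
moves(21) = 2 * moves(20) + 1
moves(20) = 2 * moves(19) + 1
moves(19) = 2 * moves(18) + 1
moves(18) = 2 * moves(17) + 1
moves(17) = 2 * moves(16) + 1
moves(16) = 2 * moves(15) + 1
moves(15) = 2 * moves(14) + 1
moves(14) = 2 * moves(13) + 1
moves(13) = 2 * moves(12) + 1
moves(12) = 2 * moves(11) + 1
moves(11) = 2 * moves(10) + 1
moves(10) = 2 * moves(9) + 1
moves(9) = 2 * moves(8) + 1
moves(8) = 2 * moves(7) + 1
moves(7) = 2 * moves(6) + 1
moves(6) = 2 * moves(5) + 1
moves(5) = 2 * moves(4) + 1
moves(4) = 2 * moves(3) + 1
moves(3) = 2 * moves(2) + 1
moves(2) = 2 * moves(1) + 1
moves(1) = 1  (base case)
moves(2) = 2 * 1 + 1 = 3
moves(3) = 2 * 3 + 1 = 7
moves(4) = 2 * 7 + 1 = 15
moves(5) = 2 * 15 + 1 = 31
moves(6) = 2 * 31 + 1 = 63
moves(7) = 2 * 63 + 1 = 127
moves(8) = 2 * 127 + 1 = 255
moves(9) = 2 * 255 + 1 = 511
moves(10) = 2 * 511 + 1 = 1023
moves(11) = 2 * 1023 + 1 = 2047
moves(12) = 2 * 2047 + 1 = 4095
moves(13) = 2 * 4095 + 1 = 8191
moves(14) = 2 * 8191 + 1 = 16383
moves(15) = 2 * 16383 + 1 = 32767
moves(16) = 2 * 32767 + 1 = 65535
moves(17) = 2 * 65535 + 1 = 131071
moves(18) = 2 * 131071 + 1 = 262143
moves(19) = 2 * 262143 + 1 = 524287
moves(20) = 2 * 524287 + 1 = 1048575
moves(21) = 2 * 1048575 + 1 = 2097151
moves(22) = 2 * 2097151 + 1 = 4194303
moves(23) = 2 * 4194303 + 1 = 8388607
moves(24) = 2 * 8388607 + 1 = 16777215
moves(25) = 2 * 16777215 + 1 = 33554431
moves(26) = 2 * 33554431 + 1 = 67108863

67108863


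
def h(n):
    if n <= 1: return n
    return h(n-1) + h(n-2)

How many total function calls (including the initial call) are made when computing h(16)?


Let C(n) = total calls for h(n)
C(0) = 1, C(1) = 1
C(2) = 1 + C(1) + C(0) = 1 + 1 + 1 = 3
C(3) = 1 + C(2) + C(1) = 1 + 3 + 1 = 5
C(4) = 1 + C(3) + C(2) = 1 + 5 + 3 = 9
C(5) = 1 + C(4) + C(3) = 1 + 9 + 5 = 15
C(6) = 1 + C(5) + C(4) = 1 + 15 + 9 = 25
C(7) = 1 + C(6) + C(5) = 1 + 25 + 15 = 41
C(8) = 1 + C(7) + C(6) = 1 + 41 + 25 = 67
C(9) = 1 + C(8) + C(7) = 1 + 67 + 41 = 109
C(10) = 1 + C(9) + C(8) = 1 + 109 + 67 = 177
C(11) = 1 + C(10) + C(9) = 1 + 177 + 109 = 287
C(12) = 1 + C(11) + C(10) = 1 + 287 + 177 = 465
C(13) = 1 + C(12) + C(11) = 1 + 465 + 287 = 753
C(14) = 1 + C(13) + C(12) = 1 + 753 + 465 = 1219
C(15) = 1 + C(14) + C(13) = 1 + 1219 + 753 = 1973
C(16) = 1 + C(15) + C(14) = 1 + 1973 + 1219 = 3193

3193


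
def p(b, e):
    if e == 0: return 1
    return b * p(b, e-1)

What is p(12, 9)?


p(12, 9)
= 12 * p(12, 8)
= 12 * 12 * p(12, 7)
= 12 * 12 * 12 * p(12, 6)
= 12 * 12 * 12 * 12 * p(12, 5)
= 12 * 12 * 12 * 12 * 12 * p(12, 4)
= 12 * 12 * 12 * 12 * 12 * 12 * p(12, 3)
= 12 * 12 * 12 * 12 * 12 * 12 * 12 * p(12, 2)
= 12 * 12 * 12 * 12 * 12 * 12 * 12 * 12 * p(12, 1)
= 12 * 12 * 12 * 12 * 12 * 12 * 12 * 12 * 12 * p(12, 0)
= 12 * 12 * 12 * 12 * 12 * 12 * 12 * 12 * 12 * 1
= 5159780352

5159780352


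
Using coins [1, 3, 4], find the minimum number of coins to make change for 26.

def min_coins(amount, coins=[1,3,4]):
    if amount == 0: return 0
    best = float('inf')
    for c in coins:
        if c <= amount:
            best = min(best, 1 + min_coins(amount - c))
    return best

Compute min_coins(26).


Building up with DP:
min_coins(0) = 0
min_coins(1) = min(1+min_coins(0)=1+0=1) = 1
min_coins(2) = min(1+min_coins(1)=1+1=2) = 2
min_coins(3) = min(1+min_coins(2)=1+2=3, 1+min_coins(0)=1+0=1) = 1
min_coins(4) = min(1+min_coins(3)=1+1=2, 1+min_coins(1)=1+1=2, 1+min_coins(0)=1+0=1) = 1
min_coins(5) = min(1+min_coins(4)=1+1=2, 1+min_coins(2)=1+2=3, 1+min_coins(1)=1+1=2) = 2
min_coins(6) = min(1+min_coins(5)=1+2=3, 1+min_coins(3)=1+1=2, 1+min_coins(2)=1+2=3) = 2
min_coins(7) = min(1+min_coins(6)=1+2=3, 1+min_coins(4)=1+1=2, 1+min_coins(3)=1+1=2) = 2
min_coins(8) = min(1+min_coins(7)=1+2=3, 1+min_coins(5)=1+2=3, 1+min_coins(4)=1+1=2) = 2
min_coins(9) = min(1+min_coins(8)=1+2=3, 1+min_coins(6)=1+2=3, 1+min_coins(5)=1+2=3) = 3
min_coins(10) = min(1+min_coins(9)=1+3=4, 1+min_coins(7)=1+2=3, 1+min_coins(6)=1+2=3) = 3
min_coins(11) = min(1+min_coins(10)=1+3=4, 1+min_coins(8)=1+2=3, 1+min_coins(7)=1+2=3) = 3
min_coins(12) = min(1+min_coins(11)=1+3=4, 1+min_coins(9)=1+3=4, 1+min_coins(8)=1+2=3) = 3
min_coins(13) = min(1+min_coins(12)=1+3=4, 1+min_coins(10)=1+3=4, 1+min_coins(9)=1+3=4) = 4
min_coins(14) = min(1+min_coins(13)=1+4=5, 1+min_coins(11)=1+3=4, 1+min_coins(10)=1+3=4) = 4
min_coins(15) = min(1+min_coins(14)=1+4=5, 1+min_coins(12)=1+3=4, 1+min_coins(11)=1+3=4) = 4
min_coins(16) = min(1+min_coins(15)=1+4=5, 1+min_coins(13)=1+4=5, 1+min_coins(12)=1+3=4) = 4
min_coins(17) = min(1+min_coins(16)=1+4=5, 1+min_coins(14)=1+4=5, 1+min_coins(13)=1+4=5) = 5
min_coins(18) = min(1+min_coins(17)=1+5=6, 1+min_coins(15)=1+4=5, 1+min_coins(14)=1+4=5) = 5
min_coins(19) = min(1+min_coins(18)=1+5=6, 1+min_coins(16)=1+4=5, 1+min_coins(15)=1+4=5) = 5
min_coins(20) = min(1+min_coins(19)=1+5=6, 1+min_coins(17)=1+5=6, 1+min_coins(16)=1+4=5) = 5
min_coins(21) = min(1+min_coins(20)=1+5=6, 1+min_coins(18)=1+5=6, 1+min_coins(17)=1+5=6) = 6
min_coins(22) = min(1+min_coins(21)=1+6=7, 1+min_coins(19)=1+5=6, 1+min_coins(18)=1+5=6) = 6
min_coins(23) = min(1+min_coins(22)=1+6=7, 1+min_coins(20)=1+5=6, 1+min_coins(19)=1+5=6) = 6
min_coins(24) = min(1+min_coins(23)=1+6=7, 1+min_coins(21)=1+6=7, 1+min_coins(20)=1+5=6) = 6
min_coins(25) = min(1+min_coins(24)=1+6=7, 1+min_coins(22)=1+6=7, 1+min_coins(21)=1+6=7) = 7
min_coins(26) = min(1+min_coins(25)=1+7=8, 1+min_coins(23)=1+6=7, 1+min_coins(22)=1+6=7) = 7

7


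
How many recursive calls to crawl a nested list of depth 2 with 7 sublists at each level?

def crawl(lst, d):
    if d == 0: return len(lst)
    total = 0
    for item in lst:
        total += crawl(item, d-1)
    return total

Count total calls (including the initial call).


At depth 0 (root): 1 call
At depth 1: each of 1 parents calls crawl on 7 children = 7 calls
At depth 2: each of 7 parents calls crawl on 7 children = 49 calls
Total: 1 + 7 + 49 = 57

57


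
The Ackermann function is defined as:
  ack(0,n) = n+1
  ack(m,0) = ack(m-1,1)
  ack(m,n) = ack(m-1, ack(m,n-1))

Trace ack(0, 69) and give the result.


ack(0, 69) = 70
Result: ack(0, 69) = 70

70


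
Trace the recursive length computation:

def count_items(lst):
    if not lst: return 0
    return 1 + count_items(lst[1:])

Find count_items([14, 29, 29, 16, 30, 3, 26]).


count_items([14, 29, 29, 16, 30, 3, 26]) = 1 + count_items([29, 29, 16, 30, 3, 26])
count_items([29, 29, 16, 30, 3, 26]) = 1 + count_items([29, 16, 30, 3, 26])
count_items([29, 16, 30, 3, 26]) = 1 + count_items([16, 30, 3, 26])
count_items([16, 30, 3, 26]) = 1 + count_items([30, 3, 26])
count_items([30, 3, 26]) = 1 + count_items([3, 26])
count_items([3, 26]) = 1 + count_items([26])
count_items([26]) = 1 + count_items([])
count_items([]) = 0  (base case)
Unwinding: 1 + 1 + 1 + 1 + 1 + 1 + 1 + 0 = 7

7


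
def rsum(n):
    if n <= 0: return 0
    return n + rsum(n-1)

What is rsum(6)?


rsum(6)
= 6 + 5 + 4 + 3 + 2 + 1 + rsum(0)
= 6 + 5 + 4 + 3 + 2 + 1 + 0
= 21

21


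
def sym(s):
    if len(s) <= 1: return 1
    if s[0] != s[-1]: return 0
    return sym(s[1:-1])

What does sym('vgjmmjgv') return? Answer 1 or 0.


sym('vgjmmjgv'): s[0]='v' == s[-1]='v' -> check sym('gjmmjg')
sym('gjmmjg'): s[0]='g' == s[-1]='g' -> check sym('jmmj')
sym('jmmj'): s[0]='j' == s[-1]='j' -> check sym('mm')
sym('mm'): s[0]='m' == s[-1]='m' -> check sym('')
sym(''): len <= 1 -> return 1  (base case)
Result: 1 (palindrome)

1


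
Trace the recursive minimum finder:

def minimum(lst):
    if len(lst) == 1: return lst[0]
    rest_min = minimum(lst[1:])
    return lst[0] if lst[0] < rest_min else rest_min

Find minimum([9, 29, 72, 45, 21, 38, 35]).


minimum([9, 29, 72, 45, 21, 38, 35]): compare 9 with minimum([29, 72, 45, 21, 38, 35])
minimum([29, 72, 45, 21, 38, 35]): compare 29 with minimum([72, 45, 21, 38, 35])
minimum([72, 45, 21, 38, 35]): compare 72 with minimum([45, 21, 38, 35])
minimum([45, 21, 38, 35]): compare 45 with minimum([21, 38, 35])
minimum([21, 38, 35]): compare 21 with minimum([38, 35])
minimum([38, 35]): compare 38 with minimum([35])
minimum([35]) = 35  (base case)
Compare 38 with 35 -> 35
Compare 21 with 35 -> 21
Compare 45 with 21 -> 21
Compare 72 with 21 -> 21
Compare 29 with 21 -> 21
Compare 9 with 21 -> 9

9


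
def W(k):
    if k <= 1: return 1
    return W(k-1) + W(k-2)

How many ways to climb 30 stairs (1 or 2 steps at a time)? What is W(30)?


Building up from base cases:
W(0) = 1
W(1) = 1
W(2) = W(1) + W(0) = 1 + 1 = 2
W(3) = W(2) + W(1) = 2 + 1 = 3
W(4) = W(3) + W(2) = 3 + 2 = 5
W(5) = W(4) + W(3) = 5 + 3 = 8
W(6) = W(5) + W(4) = 8 + 5 = 13
W(7) = W(6) + W(5) = 13 + 8 = 21
W(8) = W(7) + W(6) = 21 + 13 = 34
W(9) = W(8) + W(7) = 34 + 21 = 55
W(10) = W(9) + W(8) = 55 + 34 = 89
W(11) = W(10) + W(9) = 89 + 55 = 144
W(12) = W(11) + W(10) = 144 + 89 = 233
W(13) = W(12) + W(11) = 233 + 144 = 377
W(14) = W(13) + W(12) = 377 + 233 = 610
W(15) = W(14) + W(13) = 610 + 377 = 987
W(16) = W(15) + W(14) = 987 + 610 = 1597
W(17) = W(16) + W(15) = 1597 + 987 = 2584
W(18) = W(17) + W(16) = 2584 + 1597 = 4181
W(19) = W(18) + W(17) = 4181 + 2584 = 6765
W(20) = W(19) + W(18) = 6765 + 4181 = 10946
W(21) = W(20) + W(19) = 10946 + 6765 = 17711
W(22) = W(21) + W(20) = 17711 + 10946 = 28657
W(23) = W(22) + W(21) = 28657 + 17711 = 46368
W(24) = W(23) + W(22) = 46368 + 28657 = 75025
W(25) = W(24) + W(23) = 75025 + 46368 = 121393
W(26) = W(25) + W(24) = 121393 + 75025 = 196418
W(27) = W(26) + W(25) = 196418 + 121393 = 317811
W(28) = W(27) + W(26) = 317811 + 196418 = 514229
W(29) = W(28) + W(27) = 514229 + 317811 = 832040
W(30) = W(29) + W(28) = 832040 + 514229 = 1346269

1346269


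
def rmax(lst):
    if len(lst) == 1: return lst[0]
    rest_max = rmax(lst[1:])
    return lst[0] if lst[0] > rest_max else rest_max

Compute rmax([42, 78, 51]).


rmax([42, 78, 51]): compare 42 with rmax([78, 51])
rmax([78, 51]): compare 78 with rmax([51])
rmax([51]) = 51  (base case)
Compare 78 with 51 -> 78
Compare 42 with 78 -> 78

78


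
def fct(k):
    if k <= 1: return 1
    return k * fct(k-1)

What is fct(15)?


fct(15)
= 15 * fct(14)
= 15 * 14 * fct(13)
= 15 * 14 * 13 * fct(12)
= 15 * 14 * 13 * 12 * fct(11)
= 15 * 14 * 13 * 12 * 11 * fct(10)
= 15 * 14 * 13 * 12 * 11 * 10 * fct(9)
= 15 * 14 * 13 * 12 * 11 * 10 * 9 * fct(8)
= 15 * 14 * 13 * 12 * 11 * 10 * 9 * 8 * fct(7)
= 15 * 14 * 13 * 12 * 11 * 10 * 9 * 8 * 7 * fct(6)
= 15 * 14 * 13 * 12 * 11 * 10 * 9 * 8 * 7 * 6 * fct(5)
= 15 * 14 * 13 * 12 * 11 * 10 * 9 * 8 * 7 * 6 * 5 * fct(4)
= 15 * 14 * 13 * 12 * 11 * 10 * 9 * 8 * 7 * 6 * 5 * 4 * fct(3)
= 15 * 14 * 13 * 12 * 11 * 10 * 9 * 8 * 7 * 6 * 5 * 4 * 3 * fct(2)
= 15 * 14 * 13 * 12 * 11 * 10 * 9 * 8 * 7 * 6 * 5 * 4 * 3 * 2 * fct(1)
= 15 * 14 * 13 * 12 * 11 * 10 * 9 * 8 * 7 * 6 * 5 * 4 * 3 * 2 * 1
= 1307674368000

1307674368000


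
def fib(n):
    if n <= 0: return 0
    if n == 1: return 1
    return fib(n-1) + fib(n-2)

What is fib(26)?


Computing fib(26) bottom-up:
fib(0) = 0
fib(1) = 1
fib(2) = fib(1) + fib(0) = 1 + 0 = 1
fib(3) = fib(2) + fib(1) = 1 + 1 = 2
fib(4) = fib(3) + fib(2) = 2 + 1 = 3
fib(5) = fib(4) + fib(3) = 3 + 2 = 5
fib(6) = fib(5) + fib(4) = 5 + 3 = 8
fib(7) = fib(6) + fib(5) = 8 + 5 = 13
fib(8) = fib(7) + fib(6) = 13 + 8 = 21
fib(9) = fib(8) + fib(7) = 21 + 13 = 34
fib(10) = fib(9) + fib(8) = 34 + 21 = 55
fib(11) = fib(10) + fib(9) = 55 + 34 = 89
fib(12) = fib(11) + fib(10) = 89 + 55 = 144
fib(13) = fib(12) + fib(11) = 144 + 89 = 233
fib(14) = fib(13) + fib(12) = 233 + 144 = 377
fib(15) = fib(14) + fib(13) = 377 + 233 = 610
fib(16) = fib(15) + fib(14) = 610 + 377 = 987
fib(17) = fib(16) + fib(15) = 987 + 610 = 1597
fib(18) = fib(17) + fib(16) = 1597 + 987 = 2584
fib(19) = fib(18) + fib(17) = 2584 + 1597 = 4181
fib(20) = fib(19) + fib(18) = 4181 + 2584 = 6765
fib(21) = fib(20) + fib(19) = 6765 + 4181 = 10946
fib(22) = fib(21) + fib(20) = 10946 + 6765 = 17711
fib(23) = fib(22) + fib(21) = 17711 + 10946 = 28657
fib(24) = fib(23) + fib(22) = 28657 + 17711 = 46368
fib(25) = fib(24) + fib(23) = 46368 + 28657 = 75025
fib(26) = fib(25) + fib(24) = 75025 + 46368 = 121393

121393


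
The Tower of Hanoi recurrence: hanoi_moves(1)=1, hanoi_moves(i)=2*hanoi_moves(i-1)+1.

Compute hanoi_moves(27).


hanoi_moves(27) = 2 * hanoi_moves(26) + 1
hanoi_moves(26) = 2 * hanoi_moves(25) + 1
hanoi_moves(25) = 2 * hanoi_moves(24) + 1
hanoi_moves(24) = 2 * hanoi_moves(23) + 1
hanoi_moves(23) = 2 * hanoi_moves(22) + 1
hanoi_moves(22) = 2 * hanoi_moves(21) + 1
hanoi_moves(21) = 2 * hanoi_moves(20) + 1
hanoi_moves(20) = 2 * hanoi_moves(19) + 1
hanoi_moves(19) = 2 * hanoi_moves(18) + 1
hanoi_moves(18) = 2 * hanoi_moves(17) + 1
hanoi_moves(17) = 2 * hanoi_moves(16) + 1
hanoi_moves(16) = 2 * hanoi_moves(15) + 1
hanoi_moves(15) = 2 * hanoi_moves(14) + 1
hanoi_moves(14) = 2 * hanoi_moves(13) + 1
hanoi_moves(13) = 2 * hanoi_moves(12) + 1
hanoi_moves(12) = 2 * hanoi_moves(11) + 1
hanoi_moves(11) = 2 * hanoi_moves(10) + 1
hanoi_moves(10) = 2 * hanoi_moves(9) + 1
hanoi_moves(9) = 2 * hanoi_moves(8) + 1
hanoi_moves(8) = 2 * hanoi_moves(7) + 1
hanoi_moves(7) = 2 * hanoi_moves(6) + 1
hanoi_moves(6) = 2 * hanoi_moves(5) + 1
hanoi_moves(5) = 2 * hanoi_moves(4) + 1
hanoi_moves(4) = 2 * hanoi_moves(3) + 1
hanoi_moves(3) = 2 * hanoi_moves(2) + 1
hanoi_moves(2) = 2 * hanoi_moves(1) + 1
hanoi_moves(1) = 1  (base case)
hanoi_moves(2) = 2 * 1 + 1 = 3
hanoi_moves(3) = 2 * 3 + 1 = 7
hanoi_moves(4) = 2 * 7 + 1 = 15
hanoi_moves(5) = 2 * 15 + 1 = 31
hanoi_moves(6) = 2 * 31 + 1 = 63
hanoi_moves(7) = 2 * 63 + 1 = 127
hanoi_moves(8) = 2 * 127 + 1 = 255
hanoi_moves(9) = 2 * 255 + 1 = 511
hanoi_moves(10) = 2 * 511 + 1 = 1023
hanoi_moves(11) = 2 * 1023 + 1 = 2047
hanoi_moves(12) = 2 * 2047 + 1 = 4095
hanoi_moves(13) = 2 * 4095 + 1 = 8191
hanoi_moves(14) = 2 * 8191 + 1 = 16383
hanoi_moves(15) = 2 * 16383 + 1 = 32767
hanoi_moves(16) = 2 * 32767 + 1 = 65535
hanoi_moves(17) = 2 * 65535 + 1 = 131071
hanoi_moves(18) = 2 * 131071 + 1 = 262143
hanoi_moves(19) = 2 * 262143 + 1 = 524287
hanoi_moves(20) = 2 * 524287 + 1 = 1048575
hanoi_moves(21) = 2 * 1048575 + 1 = 2097151
hanoi_moves(22) = 2 * 2097151 + 1 = 4194303
hanoi_moves(23) = 2 * 4194303 + 1 = 8388607
hanoi_moves(24) = 2 * 8388607 + 1 = 16777215
hanoi_moves(25) = 2 * 16777215 + 1 = 33554431
hanoi_moves(26) = 2 * 33554431 + 1 = 67108863
hanoi_moves(27) = 2 * 67108863 + 1 = 134217727

134217727


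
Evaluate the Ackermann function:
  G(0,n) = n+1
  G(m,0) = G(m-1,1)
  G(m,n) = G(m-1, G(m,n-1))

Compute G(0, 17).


G(0, 17) = 18
Result: G(0, 17) = 18

18


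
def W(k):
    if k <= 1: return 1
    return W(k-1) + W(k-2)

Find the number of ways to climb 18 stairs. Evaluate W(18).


Building up from base cases:
W(0) = 1
W(1) = 1
W(2) = W(1) + W(0) = 1 + 1 = 2
W(3) = W(2) + W(1) = 2 + 1 = 3
W(4) = W(3) + W(2) = 3 + 2 = 5
W(5) = W(4) + W(3) = 5 + 3 = 8
W(6) = W(5) + W(4) = 8 + 5 = 13
W(7) = W(6) + W(5) = 13 + 8 = 21
W(8) = W(7) + W(6) = 21 + 13 = 34
W(9) = W(8) + W(7) = 34 + 21 = 55
W(10) = W(9) + W(8) = 55 + 34 = 89
W(11) = W(10) + W(9) = 89 + 55 = 144
W(12) = W(11) + W(10) = 144 + 89 = 233
W(13) = W(12) + W(11) = 233 + 144 = 377
W(14) = W(13) + W(12) = 377 + 233 = 610
W(15) = W(14) + W(13) = 610 + 377 = 987
W(16) = W(15) + W(14) = 987 + 610 = 1597
W(17) = W(16) + W(15) = 1597 + 987 = 2584
W(18) = W(17) + W(16) = 2584 + 1597 = 4181

4181


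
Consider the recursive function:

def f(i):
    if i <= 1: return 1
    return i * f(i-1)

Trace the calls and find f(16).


f(16)
= 16 * f(15)
= 16 * 15 * f(14)
= 16 * 15 * 14 * f(13)
= 16 * 15 * 14 * 13 * f(12)
= 16 * 15 * 14 * 13 * 12 * f(11)
= 16 * 15 * 14 * 13 * 12 * 11 * f(10)
= 16 * 15 * 14 * 13 * 12 * 11 * 10 * f(9)
= 16 * 15 * 14 * 13 * 12 * 11 * 10 * 9 * f(8)
= 16 * 15 * 14 * 13 * 12 * 11 * 10 * 9 * 8 * f(7)
= 16 * 15 * 14 * 13 * 12 * 11 * 10 * 9 * 8 * 7 * f(6)
= 16 * 15 * 14 * 13 * 12 * 11 * 10 * 9 * 8 * 7 * 6 * f(5)
= 16 * 15 * 14 * 13 * 12 * 11 * 10 * 9 * 8 * 7 * 6 * 5 * f(4)
= 16 * 15 * 14 * 13 * 12 * 11 * 10 * 9 * 8 * 7 * 6 * 5 * 4 * f(3)
= 16 * 15 * 14 * 13 * 12 * 11 * 10 * 9 * 8 * 7 * 6 * 5 * 4 * 3 * f(2)
= 16 * 15 * 14 * 13 * 12 * 11 * 10 * 9 * 8 * 7 * 6 * 5 * 4 * 3 * 2 * f(1)
= 16 * 15 * 14 * 13 * 12 * 11 * 10 * 9 * 8 * 7 * 6 * 5 * 4 * 3 * 2 * 1
= 20922789888000

20922789888000
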